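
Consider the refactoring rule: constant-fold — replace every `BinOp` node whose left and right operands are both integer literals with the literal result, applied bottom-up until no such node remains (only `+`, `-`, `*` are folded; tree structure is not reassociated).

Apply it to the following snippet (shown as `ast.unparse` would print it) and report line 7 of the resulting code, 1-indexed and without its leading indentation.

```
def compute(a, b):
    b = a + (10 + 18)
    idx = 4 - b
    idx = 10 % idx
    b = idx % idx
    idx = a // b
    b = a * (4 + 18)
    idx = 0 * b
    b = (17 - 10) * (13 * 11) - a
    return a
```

b = a * 22

Transformed code:
def compute(a, b):
    b = a + 28
    idx = 4 - b
    idx = 10 % idx
    b = idx % idx
    idx = a // b
    b = a * 22
    idx = 0 * b
    b = 1001 - a
    return a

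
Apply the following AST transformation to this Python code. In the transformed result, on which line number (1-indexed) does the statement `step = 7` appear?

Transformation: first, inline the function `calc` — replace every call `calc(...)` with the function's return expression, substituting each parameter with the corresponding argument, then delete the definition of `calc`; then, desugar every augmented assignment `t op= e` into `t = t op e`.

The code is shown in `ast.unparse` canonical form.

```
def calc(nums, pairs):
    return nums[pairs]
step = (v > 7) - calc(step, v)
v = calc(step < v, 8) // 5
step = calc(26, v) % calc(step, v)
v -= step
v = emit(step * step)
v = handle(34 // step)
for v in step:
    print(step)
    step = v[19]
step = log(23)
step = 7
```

11

Transformed code:
step = (v > 7) - step[v]
v = (step < v)[8] // 5
step = 26[v] % step[v]
v = v - step
v = emit(step * step)
v = handle(34 // step)
for v in step:
    print(step)
    step = v[19]
step = log(23)
step = 7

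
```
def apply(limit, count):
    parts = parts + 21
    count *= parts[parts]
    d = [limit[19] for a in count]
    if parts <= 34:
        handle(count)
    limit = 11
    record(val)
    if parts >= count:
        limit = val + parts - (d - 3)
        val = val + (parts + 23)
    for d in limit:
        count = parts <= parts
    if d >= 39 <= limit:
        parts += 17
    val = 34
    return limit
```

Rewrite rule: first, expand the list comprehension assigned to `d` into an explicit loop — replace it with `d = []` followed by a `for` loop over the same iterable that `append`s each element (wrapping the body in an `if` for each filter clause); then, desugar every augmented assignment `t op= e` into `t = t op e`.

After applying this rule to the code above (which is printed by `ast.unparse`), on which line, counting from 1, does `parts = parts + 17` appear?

17

Transformed code:
def apply(limit, count):
    parts = parts + 21
    count = count * parts[parts]
    d = []
    for a in count:
        d.append(limit[19])
    if parts <= 34:
        handle(count)
    limit = 11
    record(val)
    if parts >= count:
        limit = val + parts - (d - 3)
        val = val + (parts + 23)
    for d in limit:
        count = parts <= parts
    if d >= 39 <= limit:
        parts = parts + 17
    val = 34
    return limit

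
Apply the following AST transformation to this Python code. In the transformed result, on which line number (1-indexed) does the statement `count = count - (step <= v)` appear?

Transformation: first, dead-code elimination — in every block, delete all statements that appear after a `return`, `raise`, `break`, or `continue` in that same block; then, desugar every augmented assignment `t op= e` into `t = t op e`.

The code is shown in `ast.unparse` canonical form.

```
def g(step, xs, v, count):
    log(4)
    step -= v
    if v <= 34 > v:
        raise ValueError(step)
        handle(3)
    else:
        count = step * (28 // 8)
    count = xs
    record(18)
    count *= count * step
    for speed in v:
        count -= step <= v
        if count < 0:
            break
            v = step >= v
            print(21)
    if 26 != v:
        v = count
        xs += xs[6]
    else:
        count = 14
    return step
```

Transformed code:
def g(step, xs, v, count):
    log(4)
    step = step - v
    if v <= 34 > v:
        raise ValueError(step)
    else:
        count = step * (28 // 8)
    count = xs
    record(18)
    count = count * (count * step)
    for speed in v:
        count = count - (step <= v)
        if count < 0:
            break
    if 26 != v:
        v = count
        xs = xs + xs[6]
    else:
        count = 14
    return step

12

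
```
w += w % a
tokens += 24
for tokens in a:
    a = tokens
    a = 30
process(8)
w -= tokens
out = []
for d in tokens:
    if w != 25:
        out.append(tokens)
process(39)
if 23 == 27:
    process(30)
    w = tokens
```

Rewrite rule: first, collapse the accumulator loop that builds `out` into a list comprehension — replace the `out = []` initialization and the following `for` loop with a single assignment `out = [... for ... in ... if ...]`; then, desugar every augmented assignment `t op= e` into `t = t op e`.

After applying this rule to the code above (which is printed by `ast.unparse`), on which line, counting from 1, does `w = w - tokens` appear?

Transformed code:
w = w + w % a
tokens = tokens + 24
for tokens in a:
    a = tokens
    a = 30
process(8)
w = w - tokens
out = [tokens for d in tokens if w != 25]
process(39)
if 23 == 27:
    process(30)
    w = tokens

7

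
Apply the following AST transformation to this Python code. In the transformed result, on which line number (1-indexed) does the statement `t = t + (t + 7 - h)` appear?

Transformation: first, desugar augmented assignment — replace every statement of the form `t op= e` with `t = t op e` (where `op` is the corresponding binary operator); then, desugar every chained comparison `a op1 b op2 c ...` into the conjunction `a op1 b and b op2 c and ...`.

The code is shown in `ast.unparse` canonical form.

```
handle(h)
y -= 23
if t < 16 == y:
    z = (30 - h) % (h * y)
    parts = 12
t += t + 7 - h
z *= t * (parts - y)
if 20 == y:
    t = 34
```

Transformed code:
handle(h)
y = y - 23
if t < 16 and 16 == y:
    z = (30 - h) % (h * y)
    parts = 12
t = t + (t + 7 - h)
z = z * (t * (parts - y))
if 20 == y:
    t = 34

6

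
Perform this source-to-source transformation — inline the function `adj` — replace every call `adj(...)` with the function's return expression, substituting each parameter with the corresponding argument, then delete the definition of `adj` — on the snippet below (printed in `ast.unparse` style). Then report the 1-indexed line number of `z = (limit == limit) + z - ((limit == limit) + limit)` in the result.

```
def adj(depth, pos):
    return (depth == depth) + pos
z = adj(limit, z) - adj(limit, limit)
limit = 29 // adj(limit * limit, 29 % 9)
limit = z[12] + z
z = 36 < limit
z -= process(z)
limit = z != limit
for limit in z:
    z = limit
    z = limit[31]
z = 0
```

1

Transformed code:
z = (limit == limit) + z - ((limit == limit) + limit)
limit = 29 // ((limit * limit == limit * limit) + 29 % 9)
limit = z[12] + z
z = 36 < limit
z -= process(z)
limit = z != limit
for limit in z:
    z = limit
    z = limit[31]
z = 0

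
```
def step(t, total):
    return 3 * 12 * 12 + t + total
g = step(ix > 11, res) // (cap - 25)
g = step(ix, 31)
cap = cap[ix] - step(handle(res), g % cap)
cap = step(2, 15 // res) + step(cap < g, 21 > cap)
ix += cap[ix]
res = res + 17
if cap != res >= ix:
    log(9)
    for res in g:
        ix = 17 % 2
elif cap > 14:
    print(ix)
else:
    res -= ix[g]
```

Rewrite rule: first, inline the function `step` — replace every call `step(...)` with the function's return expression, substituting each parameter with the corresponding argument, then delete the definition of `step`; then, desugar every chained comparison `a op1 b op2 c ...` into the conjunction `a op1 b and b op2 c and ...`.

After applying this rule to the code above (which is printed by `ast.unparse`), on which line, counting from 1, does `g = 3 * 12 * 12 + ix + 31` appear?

Transformed code:
g = (3 * 12 * 12 + (ix > 11) + res) // (cap - 25)
g = 3 * 12 * 12 + ix + 31
cap = cap[ix] - (3 * 12 * 12 + handle(res) + g % cap)
cap = 3 * 12 * 12 + 2 + 15 // res + (3 * 12 * 12 + (cap < g) + (21 > cap))
ix += cap[ix]
res = res + 17
if cap != res and res >= ix:
    log(9)
    for res in g:
        ix = 17 % 2
elif cap > 14:
    print(ix)
else:
    res -= ix[g]

2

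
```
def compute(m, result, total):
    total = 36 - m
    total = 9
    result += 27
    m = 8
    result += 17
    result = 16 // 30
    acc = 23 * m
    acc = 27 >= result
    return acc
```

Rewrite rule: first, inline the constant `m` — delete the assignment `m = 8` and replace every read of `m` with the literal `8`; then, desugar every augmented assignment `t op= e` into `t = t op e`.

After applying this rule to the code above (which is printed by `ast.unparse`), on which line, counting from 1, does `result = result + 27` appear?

4

Transformed code:
def compute(m, result, total):
    total = 36 - 8
    total = 9
    result = result + 27
    result = result + 17
    result = 16 // 30
    acc = 23 * 8
    acc = 27 >= result
    return acc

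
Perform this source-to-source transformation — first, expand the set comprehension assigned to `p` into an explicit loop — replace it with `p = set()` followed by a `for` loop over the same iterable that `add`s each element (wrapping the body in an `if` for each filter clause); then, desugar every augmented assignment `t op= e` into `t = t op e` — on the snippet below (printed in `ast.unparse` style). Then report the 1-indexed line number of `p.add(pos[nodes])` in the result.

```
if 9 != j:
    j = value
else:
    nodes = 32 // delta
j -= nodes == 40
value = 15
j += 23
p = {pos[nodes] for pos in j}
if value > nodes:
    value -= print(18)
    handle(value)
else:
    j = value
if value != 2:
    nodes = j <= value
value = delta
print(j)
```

10

Transformed code:
if 9 != j:
    j = value
else:
    nodes = 32 // delta
j = j - (nodes == 40)
value = 15
j = j + 23
p = set()
for pos in j:
    p.add(pos[nodes])
if value > nodes:
    value = value - print(18)
    handle(value)
else:
    j = value
if value != 2:
    nodes = j <= value
value = delta
print(j)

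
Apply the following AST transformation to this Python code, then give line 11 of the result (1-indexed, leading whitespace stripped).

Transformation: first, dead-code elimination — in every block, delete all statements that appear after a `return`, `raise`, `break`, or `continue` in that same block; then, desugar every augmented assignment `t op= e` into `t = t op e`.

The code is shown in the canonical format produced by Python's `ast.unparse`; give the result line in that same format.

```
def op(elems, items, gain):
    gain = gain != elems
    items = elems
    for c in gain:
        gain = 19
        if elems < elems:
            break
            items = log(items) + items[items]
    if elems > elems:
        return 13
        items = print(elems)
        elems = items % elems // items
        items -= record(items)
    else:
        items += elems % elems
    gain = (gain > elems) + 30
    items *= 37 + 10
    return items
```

items = items + elems % elems

Transformed code:
def op(elems, items, gain):
    gain = gain != elems
    items = elems
    for c in gain:
        gain = 19
        if elems < elems:
            break
    if elems > elems:
        return 13
    else:
        items = items + elems % elems
    gain = (gain > elems) + 30
    items = items * (37 + 10)
    return items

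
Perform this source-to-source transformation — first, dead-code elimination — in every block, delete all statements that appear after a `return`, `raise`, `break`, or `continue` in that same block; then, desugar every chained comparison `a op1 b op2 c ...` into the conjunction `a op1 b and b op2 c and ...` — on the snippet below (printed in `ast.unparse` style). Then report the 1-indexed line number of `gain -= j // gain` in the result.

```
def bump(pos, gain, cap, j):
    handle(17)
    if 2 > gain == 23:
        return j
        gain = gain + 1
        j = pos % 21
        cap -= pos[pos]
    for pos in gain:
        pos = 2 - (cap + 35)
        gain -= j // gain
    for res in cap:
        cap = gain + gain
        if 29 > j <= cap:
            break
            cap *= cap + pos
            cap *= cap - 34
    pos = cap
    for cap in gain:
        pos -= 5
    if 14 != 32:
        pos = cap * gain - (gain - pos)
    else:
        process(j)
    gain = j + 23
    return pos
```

7

Transformed code:
def bump(pos, gain, cap, j):
    handle(17)
    if 2 > gain and gain == 23:
        return j
    for pos in gain:
        pos = 2 - (cap + 35)
        gain -= j // gain
    for res in cap:
        cap = gain + gain
        if 29 > j and j <= cap:
            break
    pos = cap
    for cap in gain:
        pos -= 5
    if 14 != 32:
        pos = cap * gain - (gain - pos)
    else:
        process(j)
    gain = j + 23
    return pos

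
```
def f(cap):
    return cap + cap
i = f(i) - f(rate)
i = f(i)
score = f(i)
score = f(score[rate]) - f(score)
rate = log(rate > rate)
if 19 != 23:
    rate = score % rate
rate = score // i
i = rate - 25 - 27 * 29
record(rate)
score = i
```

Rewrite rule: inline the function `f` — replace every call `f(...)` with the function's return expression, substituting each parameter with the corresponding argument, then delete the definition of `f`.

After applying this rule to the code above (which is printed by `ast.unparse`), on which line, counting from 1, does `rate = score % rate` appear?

Transformed code:
i = i + i - (rate + rate)
i = i + i
score = i + i
score = score[rate] + score[rate] - (score + score)
rate = log(rate > rate)
if 19 != 23:
    rate = score % rate
rate = score // i
i = rate - 25 - 27 * 29
record(rate)
score = i

7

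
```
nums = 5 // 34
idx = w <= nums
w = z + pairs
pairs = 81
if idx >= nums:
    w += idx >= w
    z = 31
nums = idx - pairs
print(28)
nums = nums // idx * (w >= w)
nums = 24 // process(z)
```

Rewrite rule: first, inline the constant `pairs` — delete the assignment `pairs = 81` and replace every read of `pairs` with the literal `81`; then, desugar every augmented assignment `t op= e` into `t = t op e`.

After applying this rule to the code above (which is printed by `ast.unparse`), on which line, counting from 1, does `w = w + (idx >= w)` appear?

5

Transformed code:
nums = 5 // 34
idx = w <= nums
w = z + 81
if idx >= nums:
    w = w + (idx >= w)
    z = 31
nums = idx - 81
print(28)
nums = nums // idx * (w >= w)
nums = 24 // process(z)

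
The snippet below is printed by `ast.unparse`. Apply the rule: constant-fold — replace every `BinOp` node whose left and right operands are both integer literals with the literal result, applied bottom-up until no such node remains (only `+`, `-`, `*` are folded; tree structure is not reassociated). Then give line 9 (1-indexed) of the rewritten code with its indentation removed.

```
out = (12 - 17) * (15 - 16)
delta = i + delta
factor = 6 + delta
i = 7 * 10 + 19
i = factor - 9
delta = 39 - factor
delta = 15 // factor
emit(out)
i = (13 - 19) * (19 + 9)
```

Transformed code:
out = 5
delta = i + delta
factor = 6 + delta
i = 89
i = factor - 9
delta = 39 - factor
delta = 15 // factor
emit(out)
i = -168

i = -168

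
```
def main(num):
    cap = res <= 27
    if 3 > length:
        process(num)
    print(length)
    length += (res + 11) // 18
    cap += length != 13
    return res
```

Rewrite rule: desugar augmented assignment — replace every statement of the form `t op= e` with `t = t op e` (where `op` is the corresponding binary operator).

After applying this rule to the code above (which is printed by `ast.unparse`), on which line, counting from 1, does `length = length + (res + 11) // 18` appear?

6

Transformed code:
def main(num):
    cap = res <= 27
    if 3 > length:
        process(num)
    print(length)
    length = length + (res + 11) // 18
    cap = cap + (length != 13)
    return res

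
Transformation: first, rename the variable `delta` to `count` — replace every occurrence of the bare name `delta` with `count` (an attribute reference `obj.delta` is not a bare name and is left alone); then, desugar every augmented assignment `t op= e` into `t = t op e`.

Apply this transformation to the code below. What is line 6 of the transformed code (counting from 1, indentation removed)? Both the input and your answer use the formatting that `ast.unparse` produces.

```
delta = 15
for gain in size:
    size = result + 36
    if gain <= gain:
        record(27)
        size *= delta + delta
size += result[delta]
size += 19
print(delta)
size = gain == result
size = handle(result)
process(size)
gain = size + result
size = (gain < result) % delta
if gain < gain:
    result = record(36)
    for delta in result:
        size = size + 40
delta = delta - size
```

Transformed code:
count = 15
for gain in size:
    size = result + 36
    if gain <= gain:
        record(27)
        size = size * (count + count)
size = size + result[count]
size = size + 19
print(count)
size = gain == result
size = handle(result)
process(size)
gain = size + result
size = (gain < result) % count
if gain < gain:
    result = record(36)
    for count in result:
        size = size + 40
count = count - size

size = size * (count + count)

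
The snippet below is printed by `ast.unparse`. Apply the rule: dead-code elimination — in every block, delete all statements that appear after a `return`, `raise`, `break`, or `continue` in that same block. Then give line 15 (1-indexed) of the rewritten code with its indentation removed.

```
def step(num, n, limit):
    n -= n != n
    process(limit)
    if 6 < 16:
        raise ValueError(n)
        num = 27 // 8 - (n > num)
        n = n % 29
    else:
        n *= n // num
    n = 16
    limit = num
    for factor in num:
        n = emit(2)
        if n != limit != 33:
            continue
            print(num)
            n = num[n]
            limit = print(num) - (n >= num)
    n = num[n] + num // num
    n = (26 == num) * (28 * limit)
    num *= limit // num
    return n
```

Transformed code:
def step(num, n, limit):
    n -= n != n
    process(limit)
    if 6 < 16:
        raise ValueError(n)
    else:
        n *= n // num
    n = 16
    limit = num
    for factor in num:
        n = emit(2)
        if n != limit != 33:
            continue
    n = num[n] + num // num
    n = (26 == num) * (28 * limit)
    num *= limit // num
    return n

n = (26 == num) * (28 * limit)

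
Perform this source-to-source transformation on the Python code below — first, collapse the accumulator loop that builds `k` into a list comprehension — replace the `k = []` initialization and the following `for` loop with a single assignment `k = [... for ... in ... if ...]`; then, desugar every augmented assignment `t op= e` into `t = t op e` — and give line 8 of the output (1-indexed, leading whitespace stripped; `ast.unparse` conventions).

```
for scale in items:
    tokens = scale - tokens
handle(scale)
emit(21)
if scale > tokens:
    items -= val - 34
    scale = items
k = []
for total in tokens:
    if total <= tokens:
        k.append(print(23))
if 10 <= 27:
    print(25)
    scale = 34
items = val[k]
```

Transformed code:
for scale in items:
    tokens = scale - tokens
handle(scale)
emit(21)
if scale > tokens:
    items = items - (val - 34)
    scale = items
k = [print(23) for total in tokens if total <= tokens]
if 10 <= 27:
    print(25)
    scale = 34
items = val[k]

k = [print(23) for total in tokens if total <= tokens]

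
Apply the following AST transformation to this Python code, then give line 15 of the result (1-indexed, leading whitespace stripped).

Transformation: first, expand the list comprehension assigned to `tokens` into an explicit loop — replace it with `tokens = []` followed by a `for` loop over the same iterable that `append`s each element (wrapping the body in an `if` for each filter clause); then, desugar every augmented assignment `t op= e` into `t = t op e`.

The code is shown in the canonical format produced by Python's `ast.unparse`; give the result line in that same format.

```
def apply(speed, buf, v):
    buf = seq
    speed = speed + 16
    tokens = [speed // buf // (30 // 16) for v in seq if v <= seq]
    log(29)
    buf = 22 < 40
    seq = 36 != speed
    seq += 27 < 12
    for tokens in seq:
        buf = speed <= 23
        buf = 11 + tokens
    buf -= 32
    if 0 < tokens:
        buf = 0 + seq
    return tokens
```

buf = buf - 32

Transformed code:
def apply(speed, buf, v):
    buf = seq
    speed = speed + 16
    tokens = []
    for v in seq:
        if v <= seq:
            tokens.append(speed // buf // (30 // 16))
    log(29)
    buf = 22 < 40
    seq = 36 != speed
    seq = seq + (27 < 12)
    for tokens in seq:
        buf = speed <= 23
        buf = 11 + tokens
    buf = buf - 32
    if 0 < tokens:
        buf = 0 + seq
    return tokens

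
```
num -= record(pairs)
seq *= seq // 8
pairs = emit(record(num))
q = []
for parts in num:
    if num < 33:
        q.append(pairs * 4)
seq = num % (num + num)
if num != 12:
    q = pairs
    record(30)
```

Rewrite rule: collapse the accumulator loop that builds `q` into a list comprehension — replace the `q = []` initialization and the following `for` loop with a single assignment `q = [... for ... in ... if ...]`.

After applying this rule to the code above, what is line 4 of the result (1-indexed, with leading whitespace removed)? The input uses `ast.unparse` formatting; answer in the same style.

Transformed code:
num -= record(pairs)
seq *= seq // 8
pairs = emit(record(num))
q = [pairs * 4 for parts in num if num < 33]
seq = num % (num + num)
if num != 12:
    q = pairs
    record(30)

q = [pairs * 4 for parts in num if num < 33]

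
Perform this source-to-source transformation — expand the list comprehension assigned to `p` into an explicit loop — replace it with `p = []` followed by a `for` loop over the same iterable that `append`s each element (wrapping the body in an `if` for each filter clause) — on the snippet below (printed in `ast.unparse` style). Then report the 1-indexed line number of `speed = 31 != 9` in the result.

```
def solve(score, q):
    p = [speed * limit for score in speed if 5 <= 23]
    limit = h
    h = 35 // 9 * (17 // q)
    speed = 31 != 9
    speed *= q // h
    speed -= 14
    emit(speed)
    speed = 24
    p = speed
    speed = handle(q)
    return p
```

8

Transformed code:
def solve(score, q):
    p = []
    for score in speed:
        if 5 <= 23:
            p.append(speed * limit)
    limit = h
    h = 35 // 9 * (17 // q)
    speed = 31 != 9
    speed *= q // h
    speed -= 14
    emit(speed)
    speed = 24
    p = speed
    speed = handle(q)
    return p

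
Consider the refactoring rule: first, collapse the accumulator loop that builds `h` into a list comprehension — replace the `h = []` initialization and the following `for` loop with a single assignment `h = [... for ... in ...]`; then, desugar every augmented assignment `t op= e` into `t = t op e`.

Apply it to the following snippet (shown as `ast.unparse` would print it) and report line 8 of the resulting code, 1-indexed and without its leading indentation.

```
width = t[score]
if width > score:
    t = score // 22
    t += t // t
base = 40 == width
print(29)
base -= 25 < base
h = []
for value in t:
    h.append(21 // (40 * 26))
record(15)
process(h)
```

h = [21 // (40 * 26) for value in t]

Transformed code:
width = t[score]
if width > score:
    t = score // 22
    t = t + t // t
base = 40 == width
print(29)
base = base - (25 < base)
h = [21 // (40 * 26) for value in t]
record(15)
process(h)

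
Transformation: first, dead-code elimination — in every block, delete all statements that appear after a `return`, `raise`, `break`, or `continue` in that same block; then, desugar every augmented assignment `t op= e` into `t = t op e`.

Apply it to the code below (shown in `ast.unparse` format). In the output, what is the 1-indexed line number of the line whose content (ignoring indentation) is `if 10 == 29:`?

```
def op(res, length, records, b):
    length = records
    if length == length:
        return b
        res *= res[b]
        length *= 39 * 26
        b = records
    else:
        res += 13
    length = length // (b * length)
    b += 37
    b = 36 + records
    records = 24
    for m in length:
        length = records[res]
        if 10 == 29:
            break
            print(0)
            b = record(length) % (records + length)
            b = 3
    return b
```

Transformed code:
def op(res, length, records, b):
    length = records
    if length == length:
        return b
    else:
        res = res + 13
    length = length // (b * length)
    b = b + 37
    b = 36 + records
    records = 24
    for m in length:
        length = records[res]
        if 10 == 29:
            break
    return b

13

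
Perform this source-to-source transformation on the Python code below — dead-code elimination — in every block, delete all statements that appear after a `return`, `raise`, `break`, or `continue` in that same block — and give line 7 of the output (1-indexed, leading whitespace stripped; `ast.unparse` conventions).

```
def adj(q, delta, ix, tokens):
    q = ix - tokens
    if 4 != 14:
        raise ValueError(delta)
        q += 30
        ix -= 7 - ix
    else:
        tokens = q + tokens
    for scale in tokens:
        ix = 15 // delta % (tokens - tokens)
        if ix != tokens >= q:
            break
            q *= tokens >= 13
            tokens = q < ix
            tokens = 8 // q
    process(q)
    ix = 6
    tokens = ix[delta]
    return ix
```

for scale in tokens:

Transformed code:
def adj(q, delta, ix, tokens):
    q = ix - tokens
    if 4 != 14:
        raise ValueError(delta)
    else:
        tokens = q + tokens
    for scale in tokens:
        ix = 15 // delta % (tokens - tokens)
        if ix != tokens >= q:
            break
    process(q)
    ix = 6
    tokens = ix[delta]
    return ix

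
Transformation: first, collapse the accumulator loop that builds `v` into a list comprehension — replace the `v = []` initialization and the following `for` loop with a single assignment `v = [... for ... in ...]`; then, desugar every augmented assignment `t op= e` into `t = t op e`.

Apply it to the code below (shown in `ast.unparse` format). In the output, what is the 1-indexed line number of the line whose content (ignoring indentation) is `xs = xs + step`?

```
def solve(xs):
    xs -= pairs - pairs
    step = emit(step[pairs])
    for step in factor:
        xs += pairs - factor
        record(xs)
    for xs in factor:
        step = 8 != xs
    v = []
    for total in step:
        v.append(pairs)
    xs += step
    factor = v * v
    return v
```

10

Transformed code:
def solve(xs):
    xs = xs - (pairs - pairs)
    step = emit(step[pairs])
    for step in factor:
        xs = xs + (pairs - factor)
        record(xs)
    for xs in factor:
        step = 8 != xs
    v = [pairs for total in step]
    xs = xs + step
    factor = v * v
    return v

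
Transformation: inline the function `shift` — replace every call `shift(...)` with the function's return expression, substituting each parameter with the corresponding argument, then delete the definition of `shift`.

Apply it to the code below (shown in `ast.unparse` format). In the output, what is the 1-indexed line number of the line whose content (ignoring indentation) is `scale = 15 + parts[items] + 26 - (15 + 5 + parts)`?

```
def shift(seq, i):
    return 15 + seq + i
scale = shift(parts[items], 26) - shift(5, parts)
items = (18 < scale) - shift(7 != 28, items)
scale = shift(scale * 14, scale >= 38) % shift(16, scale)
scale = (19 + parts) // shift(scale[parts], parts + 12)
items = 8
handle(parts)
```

Transformed code:
scale = 15 + parts[items] + 26 - (15 + 5 + parts)
items = (18 < scale) - (15 + (7 != 28) + items)
scale = (15 + scale * 14 + (scale >= 38)) % (15 + 16 + scale)
scale = (19 + parts) // (15 + scale[parts] + (parts + 12))
items = 8
handle(parts)

1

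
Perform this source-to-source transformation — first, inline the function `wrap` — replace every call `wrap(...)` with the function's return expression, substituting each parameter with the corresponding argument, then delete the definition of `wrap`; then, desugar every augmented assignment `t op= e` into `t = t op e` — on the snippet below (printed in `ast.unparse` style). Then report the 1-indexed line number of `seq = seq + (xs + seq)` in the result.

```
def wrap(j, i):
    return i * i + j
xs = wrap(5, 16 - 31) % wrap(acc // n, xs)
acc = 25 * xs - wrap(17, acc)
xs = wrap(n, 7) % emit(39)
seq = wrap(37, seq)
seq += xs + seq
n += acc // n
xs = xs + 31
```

Transformed code:
xs = ((16 - 31) * (16 - 31) + 5) % (xs * xs + acc // n)
acc = 25 * xs - (acc * acc + 17)
xs = (7 * 7 + n) % emit(39)
seq = seq * seq + 37
seq = seq + (xs + seq)
n = n + acc // n
xs = xs + 31

5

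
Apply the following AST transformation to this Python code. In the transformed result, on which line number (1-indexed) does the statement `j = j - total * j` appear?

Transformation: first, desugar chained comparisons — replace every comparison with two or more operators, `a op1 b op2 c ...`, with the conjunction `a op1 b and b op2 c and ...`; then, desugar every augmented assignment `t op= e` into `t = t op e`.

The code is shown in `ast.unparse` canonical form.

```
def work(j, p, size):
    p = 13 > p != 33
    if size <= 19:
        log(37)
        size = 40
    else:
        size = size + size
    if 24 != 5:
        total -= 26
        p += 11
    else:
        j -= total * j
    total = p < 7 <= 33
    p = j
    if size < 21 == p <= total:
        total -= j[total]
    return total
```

12

Transformed code:
def work(j, p, size):
    p = 13 > p and p != 33
    if size <= 19:
        log(37)
        size = 40
    else:
        size = size + size
    if 24 != 5:
        total = total - 26
        p = p + 11
    else:
        j = j - total * j
    total = p < 7 and 7 <= 33
    p = j
    if size < 21 and 21 == p and (p <= total):
        total = total - j[total]
    return total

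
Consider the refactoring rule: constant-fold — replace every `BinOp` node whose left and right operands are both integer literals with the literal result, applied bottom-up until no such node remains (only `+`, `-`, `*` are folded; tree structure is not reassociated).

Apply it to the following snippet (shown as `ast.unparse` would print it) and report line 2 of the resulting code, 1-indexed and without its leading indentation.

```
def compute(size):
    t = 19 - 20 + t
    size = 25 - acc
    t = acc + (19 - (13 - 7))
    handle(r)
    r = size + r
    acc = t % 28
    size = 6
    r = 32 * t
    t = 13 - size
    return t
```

Transformed code:
def compute(size):
    t = -1 + t
    size = 25 - acc
    t = acc + 13
    handle(r)
    r = size + r
    acc = t % 28
    size = 6
    r = 32 * t
    t = 13 - size
    return t

t = -1 + t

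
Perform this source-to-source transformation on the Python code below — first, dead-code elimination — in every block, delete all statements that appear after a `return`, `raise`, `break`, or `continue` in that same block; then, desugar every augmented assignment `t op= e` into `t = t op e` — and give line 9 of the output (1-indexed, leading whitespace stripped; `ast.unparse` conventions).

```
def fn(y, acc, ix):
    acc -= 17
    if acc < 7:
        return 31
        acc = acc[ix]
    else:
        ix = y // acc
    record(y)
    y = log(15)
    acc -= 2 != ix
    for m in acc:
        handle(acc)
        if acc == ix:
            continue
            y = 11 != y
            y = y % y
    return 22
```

acc = acc - (2 != ix)

Transformed code:
def fn(y, acc, ix):
    acc = acc - 17
    if acc < 7:
        return 31
    else:
        ix = y // acc
    record(y)
    y = log(15)
    acc = acc - (2 != ix)
    for m in acc:
        handle(acc)
        if acc == ix:
            continue
    return 22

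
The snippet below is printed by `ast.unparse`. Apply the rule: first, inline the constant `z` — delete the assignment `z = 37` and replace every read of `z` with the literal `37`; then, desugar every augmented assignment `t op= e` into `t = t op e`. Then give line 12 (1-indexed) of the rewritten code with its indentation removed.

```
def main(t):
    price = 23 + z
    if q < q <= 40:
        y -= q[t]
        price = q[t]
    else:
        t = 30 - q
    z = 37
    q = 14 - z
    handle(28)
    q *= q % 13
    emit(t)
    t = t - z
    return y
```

Transformed code:
def main(t):
    price = 23 + 37
    if q < q <= 40:
        y = y - q[t]
        price = q[t]
    else:
        t = 30 - q
    q = 14 - 37
    handle(28)
    q = q * (q % 13)
    emit(t)
    t = t - 37
    return y

t = t - 37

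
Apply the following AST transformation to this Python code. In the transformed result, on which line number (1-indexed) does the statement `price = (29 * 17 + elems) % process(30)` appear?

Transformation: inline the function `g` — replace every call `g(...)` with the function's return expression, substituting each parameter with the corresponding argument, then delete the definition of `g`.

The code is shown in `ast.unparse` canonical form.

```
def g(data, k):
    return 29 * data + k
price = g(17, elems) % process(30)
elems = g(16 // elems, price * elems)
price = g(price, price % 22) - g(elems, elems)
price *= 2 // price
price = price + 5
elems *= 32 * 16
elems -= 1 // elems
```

Transformed code:
price = (29 * 17 + elems) % process(30)
elems = 29 * (16 // elems) + price * elems
price = 29 * price + price % 22 - (29 * elems + elems)
price *= 2 // price
price = price + 5
elems *= 32 * 16
elems -= 1 // elems

1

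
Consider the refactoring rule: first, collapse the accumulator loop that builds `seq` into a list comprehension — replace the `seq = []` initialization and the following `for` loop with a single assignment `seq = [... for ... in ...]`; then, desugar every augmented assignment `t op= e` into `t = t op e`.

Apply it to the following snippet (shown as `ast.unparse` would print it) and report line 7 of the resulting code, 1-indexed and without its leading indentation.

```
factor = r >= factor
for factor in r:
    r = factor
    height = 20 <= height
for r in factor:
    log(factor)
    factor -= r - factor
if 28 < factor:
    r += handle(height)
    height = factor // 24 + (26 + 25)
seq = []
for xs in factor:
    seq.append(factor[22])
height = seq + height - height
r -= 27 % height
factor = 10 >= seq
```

factor = factor - (r - factor)

Transformed code:
factor = r >= factor
for factor in r:
    r = factor
    height = 20 <= height
for r in factor:
    log(factor)
    factor = factor - (r - factor)
if 28 < factor:
    r = r + handle(height)
    height = factor // 24 + (26 + 25)
seq = [factor[22] for xs in factor]
height = seq + height - height
r = r - 27 % height
factor = 10 >= seq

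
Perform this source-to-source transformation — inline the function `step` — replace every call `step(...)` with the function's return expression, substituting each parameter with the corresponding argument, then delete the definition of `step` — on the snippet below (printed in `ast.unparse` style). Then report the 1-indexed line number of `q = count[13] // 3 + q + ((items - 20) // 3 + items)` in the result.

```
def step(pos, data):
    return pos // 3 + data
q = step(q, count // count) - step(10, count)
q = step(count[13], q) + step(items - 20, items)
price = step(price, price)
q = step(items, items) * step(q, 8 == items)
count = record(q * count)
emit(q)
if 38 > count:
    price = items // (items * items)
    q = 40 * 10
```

2

Transformed code:
q = q // 3 + count // count - (10 // 3 + count)
q = count[13] // 3 + q + ((items - 20) // 3 + items)
price = price // 3 + price
q = (items // 3 + items) * (q // 3 + (8 == items))
count = record(q * count)
emit(q)
if 38 > count:
    price = items // (items * items)
    q = 40 * 10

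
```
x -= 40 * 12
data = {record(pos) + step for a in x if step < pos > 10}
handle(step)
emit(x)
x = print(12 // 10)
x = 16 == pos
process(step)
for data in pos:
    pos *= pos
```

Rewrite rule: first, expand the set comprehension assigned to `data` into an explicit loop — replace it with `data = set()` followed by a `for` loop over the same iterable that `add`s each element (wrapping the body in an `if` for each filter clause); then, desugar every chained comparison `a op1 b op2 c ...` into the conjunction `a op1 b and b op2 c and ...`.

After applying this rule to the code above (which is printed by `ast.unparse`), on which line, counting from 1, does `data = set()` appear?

2

Transformed code:
x -= 40 * 12
data = set()
for a in x:
    if step < pos and pos > 10:
        data.add(record(pos) + step)
handle(step)
emit(x)
x = print(12 // 10)
x = 16 == pos
process(step)
for data in pos:
    pos *= pos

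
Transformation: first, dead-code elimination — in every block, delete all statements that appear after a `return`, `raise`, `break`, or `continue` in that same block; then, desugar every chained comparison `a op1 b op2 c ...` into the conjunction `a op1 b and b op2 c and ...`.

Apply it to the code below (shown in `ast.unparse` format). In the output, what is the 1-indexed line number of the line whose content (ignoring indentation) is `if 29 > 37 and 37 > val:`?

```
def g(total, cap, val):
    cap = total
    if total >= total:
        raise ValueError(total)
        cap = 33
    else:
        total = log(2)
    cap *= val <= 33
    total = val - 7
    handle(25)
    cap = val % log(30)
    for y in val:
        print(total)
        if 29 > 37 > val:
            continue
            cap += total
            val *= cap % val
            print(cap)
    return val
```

13

Transformed code:
def g(total, cap, val):
    cap = total
    if total >= total:
        raise ValueError(total)
    else:
        total = log(2)
    cap *= val <= 33
    total = val - 7
    handle(25)
    cap = val % log(30)
    for y in val:
        print(total)
        if 29 > 37 and 37 > val:
            continue
    return val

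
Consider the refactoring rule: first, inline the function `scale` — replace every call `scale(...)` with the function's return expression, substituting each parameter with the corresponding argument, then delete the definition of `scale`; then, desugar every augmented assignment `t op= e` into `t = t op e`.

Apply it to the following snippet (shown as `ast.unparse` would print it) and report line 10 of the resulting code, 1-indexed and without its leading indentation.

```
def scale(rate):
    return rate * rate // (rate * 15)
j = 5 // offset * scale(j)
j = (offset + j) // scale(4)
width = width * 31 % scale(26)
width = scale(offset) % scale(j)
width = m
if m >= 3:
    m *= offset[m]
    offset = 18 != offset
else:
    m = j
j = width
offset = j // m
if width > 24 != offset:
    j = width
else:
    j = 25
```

Transformed code:
j = 5 // offset * (j * j // (j * 15))
j = (offset + j) // (4 * 4 // (4 * 15))
width = width * 31 % (26 * 26 // (26 * 15))
width = offset * offset // (offset * 15) % (j * j // (j * 15))
width = m
if m >= 3:
    m = m * offset[m]
    offset = 18 != offset
else:
    m = j
j = width
offset = j // m
if width > 24 != offset:
    j = width
else:
    j = 25

m = j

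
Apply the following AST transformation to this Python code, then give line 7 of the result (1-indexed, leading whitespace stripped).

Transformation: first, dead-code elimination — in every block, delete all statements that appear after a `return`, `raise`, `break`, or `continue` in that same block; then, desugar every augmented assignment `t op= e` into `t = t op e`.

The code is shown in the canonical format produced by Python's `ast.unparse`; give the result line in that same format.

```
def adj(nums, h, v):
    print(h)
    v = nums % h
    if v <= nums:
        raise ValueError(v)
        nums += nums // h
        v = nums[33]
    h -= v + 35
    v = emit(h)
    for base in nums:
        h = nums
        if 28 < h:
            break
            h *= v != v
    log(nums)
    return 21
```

Transformed code:
def adj(nums, h, v):
    print(h)
    v = nums % h
    if v <= nums:
        raise ValueError(v)
    h = h - (v + 35)
    v = emit(h)
    for base in nums:
        h = nums
        if 28 < h:
            break
    log(nums)
    return 21

v = emit(h)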